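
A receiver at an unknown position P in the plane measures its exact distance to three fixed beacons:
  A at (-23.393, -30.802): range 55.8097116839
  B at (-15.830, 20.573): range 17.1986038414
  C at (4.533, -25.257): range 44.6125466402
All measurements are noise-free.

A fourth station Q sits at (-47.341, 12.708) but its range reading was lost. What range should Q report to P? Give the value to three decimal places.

eq1: (x + 23.393)² + (y + 30.802)² = 55.8097116839²
eq2: (x + 15.830)² + (y − 20.573)² = 17.1986038414²
eq3: (x − 4.533)² + (y + 25.257)² = 44.6125466402²
eq2−eq1, eq2−eq3 (x²,y² cancel):
  -15.126·x − 102.750·y = -1996.773520
  40.726·x − 91.660·y = -1709.860435
det = -15.126·-91.660 − -102.750·40.726 = 5571.045660
x = (-1996.773520·-91.660 − -102.750·-1709.860435) / 5571.045660 = 1.316827
y = (-15.126·-1709.860435 − -1996.773520·40.726) / 5571.045660 = 19.239467
|P − Q| = √((1.316827 − -47.341)² + (19.239467 − 12.708)²) = 49.094237

49.094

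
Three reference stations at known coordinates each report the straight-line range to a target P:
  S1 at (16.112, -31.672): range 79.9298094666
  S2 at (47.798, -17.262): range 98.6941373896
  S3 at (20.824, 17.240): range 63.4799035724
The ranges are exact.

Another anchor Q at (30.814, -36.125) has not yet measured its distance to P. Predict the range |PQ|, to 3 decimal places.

93.971

eq1: (x − 16.112)² + (y + 31.672)² = 79.9298094666²
eq2: (x − 47.798)² + (y + 17.262)² = 98.6941373896²
eq3: (x − 20.824)² + (y − 17.240)² = 63.4799035724²
eq1−eq3, eq1−eq2 (x²,y² cancel):
  9.424·x + 97.824·y = 1827.220732
  63.372·x + 28.820·y = -2031.844994
det = 9.424·28.820 − 97.824·63.372 = -5927.702848
x = (1827.220732·28.820 − 97.824·-2031.844994) / -5927.702848 = -42.415032
y = (9.424·-2031.844994 − 1827.220732·63.372) / -5927.702848 = 22.764761
|P − Q| = √((-42.415032 − 30.814)² + (22.764761 − -36.125)²) = 93.970714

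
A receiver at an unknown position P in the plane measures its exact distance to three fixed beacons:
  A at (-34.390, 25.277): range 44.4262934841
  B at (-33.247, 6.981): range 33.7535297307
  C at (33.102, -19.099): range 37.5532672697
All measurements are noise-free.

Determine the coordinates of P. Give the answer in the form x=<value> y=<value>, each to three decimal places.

x=-1.564 y=-4.659

eq1: (x + 34.390)² + (y − 25.277)² = 44.4262934841²
eq2: (x + 33.247)² + (y − 6.981)² = 33.7535297307²
eq3: (x − 33.102)² + (y + 19.099)² = 37.5532672697²
eq2−eq3, eq2−eq1 (x²,y² cancel):
  132.698·x − 52.160·y = 35.469722
  -2.286·x + 36.592·y = -166.893324
det = 132.698·36.592 − -52.160·-2.286 = 4736.447456
x = (35.469722·36.592 − -52.160·-166.893324) / 4736.447456 = -1.563883
y = (132.698·-166.893324 − 35.469722·-2.286) / 4736.447456 = -4.658624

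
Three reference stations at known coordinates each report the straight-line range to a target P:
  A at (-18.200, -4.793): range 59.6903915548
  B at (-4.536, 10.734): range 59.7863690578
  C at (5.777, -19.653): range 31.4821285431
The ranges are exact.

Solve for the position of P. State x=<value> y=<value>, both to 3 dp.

x=32.617 y=-36.107

eq1: (x + 18.200)² + (y + 4.793)² = 59.6903915548²
eq2: (x + 4.536)² + (y − 10.734)² = 59.7863690578²
eq3: (x − 5.777)² + (y + 19.653)² = 31.4821285431²
eq2−eq3, eq2−eq1 (x²,y² cancel):
  20.626·x − 60.774·y = 2867.105594
  -27.328·x − 31.054·y = 229.885878
det = 20.626·-31.054 − -60.774·-27.328 = -2301.351676
x = (2867.105594·-31.054 − -60.774·229.885878) / -2301.351676 = 32.617359
y = (20.626·229.885878 − 2867.105594·-27.328) / -2301.351676 = -36.106558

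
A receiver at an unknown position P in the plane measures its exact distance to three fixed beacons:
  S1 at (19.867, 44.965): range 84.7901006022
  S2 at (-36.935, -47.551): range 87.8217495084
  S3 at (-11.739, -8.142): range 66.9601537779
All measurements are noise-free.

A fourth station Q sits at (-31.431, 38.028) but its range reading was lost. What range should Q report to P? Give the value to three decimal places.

eq1: (x − 19.867)² + (y − 44.965)² = 84.7901006022²
eq2: (x + 36.935)² + (y + 47.551)² = 87.8217495084²
eq3: (x + 11.739)² + (y + 8.142)² = 66.9601537779²
eq1−eq2, eq1−eq3 (x²,y² cancel):
  -113.604·x − 185.032·y = 685.444385
  -63.212·x − 106.214·y = 493.246337
det = -113.604·-106.214 − -185.032·-63.212 = 370.092472
x = (685.444385·-106.214 − -185.032·493.246337) / 370.092472 = 49.886360
y = (-113.604·493.246337 − 685.444385·-63.212) / 370.092472 = -34.333166
|P − Q| = √((49.886360 − -31.431)² + (-34.333166 − 38.028)²) = 108.851511

108.852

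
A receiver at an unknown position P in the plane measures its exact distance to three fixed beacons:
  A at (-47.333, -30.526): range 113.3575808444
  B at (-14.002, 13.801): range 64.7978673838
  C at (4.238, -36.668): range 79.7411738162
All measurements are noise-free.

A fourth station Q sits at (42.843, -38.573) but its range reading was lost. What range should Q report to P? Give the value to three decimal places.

68.240

eq1: (x + 47.333)² + (y + 30.526)² = 113.3575808444²
eq2: (x + 14.002)² + (y − 13.801)² = 64.7978673838²
eq3: (x − 4.238)² + (y + 36.668)² = 79.7411738162²
eq1−eq3, eq1−eq2 (x²,y² cancel):
  103.142·x − 12.284·y = 4681.539636
  66.662·x + 88.654·y = 5865.451557
det = 103.142·88.654 − -12.284·66.662 = 9962.826876
x = (4681.539636·88.654 − -12.284·5865.451557) / 9962.826876 = 48.890584
y = (103.142·5865.451557 − 4681.539636·66.662) / 9962.826876 = 29.398645
|P − Q| = √((48.890584 − 42.843)² + (29.398645 − -38.573)²) = 68.240148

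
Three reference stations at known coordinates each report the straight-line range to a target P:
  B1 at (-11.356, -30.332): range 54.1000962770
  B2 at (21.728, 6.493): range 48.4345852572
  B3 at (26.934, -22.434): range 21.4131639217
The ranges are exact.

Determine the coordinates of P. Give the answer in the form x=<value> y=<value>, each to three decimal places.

eq1: (x + 11.356)² + (y + 30.332)² = 54.1000962770²
eq2: (x − 21.728)² + (y − 6.493)² = 48.4345852572²
eq3: (x − 26.934)² + (y + 22.434)² = 21.4131639217²
eq1−eq3, eq1−eq2 (x²,y² cancel):
  76.580·x + 15.796·y = 2648.032580
  66.168·x + 73.650·y = 46.187441
det = 76.580·73.650 − 15.796·66.168 = 4594.927272
x = (2648.032580·73.650 − 15.796·46.187441) / 4594.927272 = 42.285331
y = (76.580·46.187441 − 2648.032580·66.168) / 4594.927272 = -37.362503

x=42.285 y=-37.363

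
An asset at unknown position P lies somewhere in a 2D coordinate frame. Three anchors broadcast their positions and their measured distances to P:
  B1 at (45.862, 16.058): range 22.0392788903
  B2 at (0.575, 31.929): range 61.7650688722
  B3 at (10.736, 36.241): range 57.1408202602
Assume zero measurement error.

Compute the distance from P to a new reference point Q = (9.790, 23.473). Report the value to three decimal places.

eq1: (x − 45.862)² + (y − 16.058)² = 22.0392788903²
eq2: (x − 0.575)² + (y − 31.929)² = 61.7650688722²
eq3: (x − 10.736)² + (y − 36.241)² = 57.1408202602²
eq1−eq2, eq1−eq3 (x²,y² cancel):
  -90.574·x + 31.742·y = -4670.584661
  -70.252·x + 40.366·y = -3711.854157
det = -90.574·40.366 − 31.742·-70.252 = -1426.171100
x = (-4670.584661·40.366 − 31.742·-3711.854157) / -1426.171100 = 49.581110
y = (-90.574·-3711.854157 − -4670.584661·-70.252) / -1426.171100 = -5.665214
|P − Q| = √((49.581110 − 9.790)² + (-5.665214 − 23.473)²) = 49.319042

49.319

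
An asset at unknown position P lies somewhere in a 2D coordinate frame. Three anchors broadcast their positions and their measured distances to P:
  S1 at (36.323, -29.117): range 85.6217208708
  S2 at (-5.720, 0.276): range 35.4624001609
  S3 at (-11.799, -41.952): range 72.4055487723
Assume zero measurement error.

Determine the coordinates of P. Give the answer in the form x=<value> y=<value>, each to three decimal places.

x=-26.629 y=28.919

eq1: (x − 36.323)² + (y + 29.117)² = 85.6217208708²
eq2: (x + 5.720)² + (y − 0.276)² = 35.4624001609²
eq3: (x + 11.799)² + (y + 41.952)² = 72.4055487723²
eq1−eq3, eq1−eq2 (x²,y² cancel):
  -96.244·x − 25.670·y = 1820.542279
  -84.086·x + 58.786·y = 3939.131818
det = -96.244·58.786 − -25.670·-84.086 = -7816.287404
x = (1820.542279·58.786 − -25.670·3939.131818) / -7816.287404 = -26.628999
y = (-96.244·3939.131818 − 1820.542279·-84.086) / -7816.287404 = 28.918548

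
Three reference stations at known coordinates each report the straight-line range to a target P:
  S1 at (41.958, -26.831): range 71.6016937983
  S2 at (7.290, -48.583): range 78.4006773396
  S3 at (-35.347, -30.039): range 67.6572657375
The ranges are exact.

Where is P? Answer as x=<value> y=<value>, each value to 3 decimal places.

x=-2.638 y=29.186

eq1: (x − 41.958)² + (y + 26.831)² = 71.6016937983²
eq2: (x − 7.290)² + (y + 48.583)² = 78.4006773396²
eq3: (x + 35.347)² + (y + 30.039)² = 67.6572657375²
eq3−eq2, eq3−eq1 (x²,y² cancel):
  85.274·x − 37.088·y = -1307.460541
  154.610·x + 6.416·y = -220.672553
det = 85.274·6.416 − -37.088·154.610 = 6281.293664
x = (-1307.460541·6.416 − -37.088·-220.672553) / 6281.293664 = -2.638465
y = (85.274·-220.672553 − -1307.460541·154.610) / 6281.293664 = 29.186479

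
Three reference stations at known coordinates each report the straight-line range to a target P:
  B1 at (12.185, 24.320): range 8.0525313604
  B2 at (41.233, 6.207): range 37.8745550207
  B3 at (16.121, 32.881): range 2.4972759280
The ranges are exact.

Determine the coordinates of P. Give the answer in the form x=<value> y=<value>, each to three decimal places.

x=13.711 y=32.227

eq1: (x − 12.185)² + (y − 24.320)² = 8.0525313604²
eq2: (x − 41.233)² + (y − 6.207)² = 37.8745550207²
eq3: (x − 16.121)² + (y − 32.881)² = 2.4972759280²
eq3−eq1, eq3−eq2 (x²,y² cancel):
  -7.872·x − 17.122·y = -659.717051
  50.224·x − 53.348·y = -1030.605195
det = -7.872·-53.348 − -17.122·50.224 = 1279.890784
x = (-659.717051·-53.348 − -17.122·-1030.605195) / 1279.890784 = 13.710985
y = (-7.872·-1030.605195 − -659.717051·50.224) / 1279.890784 = 32.226619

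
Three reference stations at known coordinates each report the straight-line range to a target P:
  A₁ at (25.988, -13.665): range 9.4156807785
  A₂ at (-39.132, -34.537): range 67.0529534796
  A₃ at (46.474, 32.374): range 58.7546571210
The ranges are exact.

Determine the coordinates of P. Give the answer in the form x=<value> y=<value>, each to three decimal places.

eq1: (x − 25.988)² + (y + 13.665)² = 9.4156807785²
eq2: (x + 39.132)² + (y + 34.537)² = 67.0529534796²
eq3: (x − 46.474)² + (y − 32.374)² = 58.7546571210²
eq2−eq3, eq2−eq1 (x²,y² cancel):
  171.212·x + 133.822·y = 1527.779596
  130.240·x + 41.744·y = 2545.434102
det = 171.212·41.744 − 133.822·130.240 = -10281.903552
x = (1527.779596·41.744 − 133.822·2545.434102) / -10281.903552 = 26.926867
y = (171.212·2545.434102 − 1527.779596·130.240) / -10281.903552 = -23.033755

x=26.927 y=-23.034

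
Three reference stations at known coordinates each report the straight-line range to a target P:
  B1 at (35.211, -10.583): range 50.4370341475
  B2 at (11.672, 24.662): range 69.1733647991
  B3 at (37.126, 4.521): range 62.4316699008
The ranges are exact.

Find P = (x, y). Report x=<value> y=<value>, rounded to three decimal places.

x=-3.590 y=-42.807

eq1: (x − 35.211)² + (y + 10.583)² = 50.4370341475²
eq2: (x − 11.672)² + (y − 24.662)² = 69.1733647991²
eq3: (x − 37.126)² + (y − 4.521)² = 62.4316699008²
eq2−eq1, eq2−eq3 (x²,y² cancel):
  47.078·x − 70.490·y = 2848.424566
  50.908·x − 40.282·y = 1541.570480
det = 47.078·-40.282 − -70.490·50.908 = 1692.108924
x = (2848.424566·-40.282 − -70.490·1541.570480) / 1692.108924 = -3.590156
y = (47.078·1541.570480 − 2848.424566·50.908) / 1692.108924 = -42.806667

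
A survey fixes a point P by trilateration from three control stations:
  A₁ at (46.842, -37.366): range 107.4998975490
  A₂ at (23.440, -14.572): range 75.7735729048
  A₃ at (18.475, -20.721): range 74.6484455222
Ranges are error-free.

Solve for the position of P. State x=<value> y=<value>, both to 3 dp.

x=-43.610 y=20.726

eq1: (x − 46.842)² + (y + 37.366)² = 107.4998975490²
eq2: (x − 23.440)² + (y + 14.572)² = 75.7735729048²
eq3: (x − 18.475)² + (y + 20.721)² = 74.6484455222²
eq3−eq2, eq3−eq1 (x²,y² cancel):
  9.930·x + 12.298·y = -178.152614
  56.734·x − 33.290·y = -3164.132100
det = 9.930·-33.290 − 12.298·56.734 = -1028.284432
x = (-178.152614·-33.290 − 12.298·-3164.132100) / -1028.284432 = -43.609721
y = (9.930·-3164.132100 − -178.152614·56.734) / -1028.284432 = 20.726290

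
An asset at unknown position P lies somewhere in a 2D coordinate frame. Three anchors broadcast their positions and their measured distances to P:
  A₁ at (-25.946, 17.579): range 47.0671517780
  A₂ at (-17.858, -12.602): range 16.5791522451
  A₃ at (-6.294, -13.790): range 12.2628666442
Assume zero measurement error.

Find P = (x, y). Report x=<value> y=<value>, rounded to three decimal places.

x=-8.002 y=-25.933

eq1: (x + 25.946)² + (y − 17.579)² = 47.0671517780²
eq2: (x + 17.858)² + (y + 12.602)² = 16.5791522451²
eq3: (x + 6.294)² + (y + 13.790)² = 12.2628666442²
eq2−eq1, eq2−eq3 (x²,y² cancel):
  -16.176·x + 60.362·y = -1435.950898
  23.128·x − 2.376·y = -123.449641
det = -16.176·-2.376 − 60.362·23.128 = -1357.618160
x = (-1435.950898·-2.376 − 60.362·-123.449641) / -1357.618160 = -8.001872
y = (-16.176·-123.449641 − -1435.950898·23.128) / -1357.618160 = -25.933355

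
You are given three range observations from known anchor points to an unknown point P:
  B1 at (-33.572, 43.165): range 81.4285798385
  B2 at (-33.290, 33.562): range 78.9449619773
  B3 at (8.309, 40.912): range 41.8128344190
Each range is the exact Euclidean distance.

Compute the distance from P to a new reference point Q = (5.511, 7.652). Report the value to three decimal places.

eq1: (x + 33.572)² + (y − 43.165)² = 81.4285798385²
eq2: (x + 33.290)² + (y − 33.562)² = 78.9449619773²
eq3: (x − 8.309)² + (y − 40.912)² = 41.8128344190²
eq3−eq2, eq3−eq1 (x²,y² cancel):
  -83.198·x − 14.700·y = -3992.193180
  -83.762·x + 4.506·y = -3634.835308
det = -83.198·4.506 − -14.700·-83.762 = -1606.191588
x = (-3992.193180·4.506 − -14.700·-3634.835308) / -1606.191588 = 44.465992
y = (-83.198·-3634.835308 − -3992.193180·-83.762) / -1606.191588 = 19.912355
|P − Q| = √((44.465992 − 5.511)² + (19.912355 − 7.652)²) = 40.838801

40.839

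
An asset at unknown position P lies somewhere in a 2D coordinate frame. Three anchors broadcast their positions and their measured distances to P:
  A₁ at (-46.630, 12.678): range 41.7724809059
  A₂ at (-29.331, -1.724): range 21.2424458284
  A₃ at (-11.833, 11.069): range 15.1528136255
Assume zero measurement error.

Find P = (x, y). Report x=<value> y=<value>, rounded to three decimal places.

eq1: (x + 46.630)² + (y − 12.678)² = 41.7724809059²
eq2: (x + 29.331)² + (y + 1.724)² = 21.2424458284²
eq3: (x + 11.833)² + (y − 11.069)² = 15.1528136255²
eq2−eq3, eq2−eq1 (x²,y² cancel):
  34.996·x + 25.586·y = -379.103343
  -34.598·x + 28.804·y = 178.110191
det = 34.996·28.804 − 25.586·-34.598 = 1893.249212
x = (-379.103343·28.804 − 25.586·178.110191) / 1893.249212 = -8.174740
y = (34.996·178.110191 − -379.103343·-34.598) / 1893.249212 = -3.635588

x=-8.175 y=-3.636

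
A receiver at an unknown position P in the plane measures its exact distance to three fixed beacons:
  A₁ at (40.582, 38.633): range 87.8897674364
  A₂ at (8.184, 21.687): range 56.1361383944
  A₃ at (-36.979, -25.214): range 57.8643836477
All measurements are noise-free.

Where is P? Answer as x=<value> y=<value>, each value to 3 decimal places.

x=-47.039 y=31.769

eq1: (x − 40.582)² + (y − 38.633)² = 87.8897674364²
eq2: (x − 8.184)² + (y − 21.687)² = 56.1361383944²
eq3: (x + 36.979)² + (y + 25.214)² = 57.8643836477²
eq3−eq1, eq3−eq2 (x²,y² cancel):
  155.122·x + 127.694·y = -3240.109149
  90.326·x + 93.802·y = -1268.867551
det = 155.122·93.802 − 127.694·90.326 = 3016.665600
x = (-3240.109149·93.802 − 127.694·-1268.867551) / 3016.665600 = -47.039336
y = (155.122·-1268.867551 − -3240.109149·90.326) / 3016.665600 = 31.769125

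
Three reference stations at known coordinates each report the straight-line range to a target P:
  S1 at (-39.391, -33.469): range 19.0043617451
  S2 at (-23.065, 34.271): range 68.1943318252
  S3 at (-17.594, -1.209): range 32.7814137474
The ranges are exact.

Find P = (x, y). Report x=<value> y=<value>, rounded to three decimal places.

eq1: (x + 39.391)² + (y + 33.469)² = 19.0043617451²
eq2: (x + 23.065)² + (y − 34.271)² = 68.1943318252²
eq3: (x + 17.594)² + (y + 1.209)² = 32.7814137474²
eq2−eq1, eq2−eq3 (x²,y² cancel):
  -32.652·x − 135.480·y = 5254.630304
  10.942·x − 70.960·y = 2180.360657
det = -32.652·-70.960 − -135.480·10.942 = 3799.408080
x = (5254.630304·-70.960 − -135.480·2180.360657) / 3799.408080 = -20.390888
y = (-32.652·2180.360657 − 5254.630304·10.942) / 3799.408080 = -33.870882

x=-20.391 y=-33.871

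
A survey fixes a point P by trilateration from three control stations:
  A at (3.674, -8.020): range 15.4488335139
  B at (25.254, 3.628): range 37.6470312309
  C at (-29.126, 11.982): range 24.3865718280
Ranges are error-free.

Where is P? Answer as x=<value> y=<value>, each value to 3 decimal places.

x=-11.436 y=-4.804

eq1: (x − 3.674)² + (y + 8.020)² = 15.4488335139²
eq2: (x − 25.254)² + (y − 3.628)² = 37.6470312309²
eq3: (x + 29.126)² + (y − 11.982)² = 24.3865718280²
eq1−eq3, eq1−eq2 (x²,y² cancel):
  -65.600·x + 40.004·y = 558.035095
  43.160·x + 23.296·y = -605.524280
det = -65.600·23.296 − 40.004·43.160 = -3254.790240
x = (558.035095·23.296 − 40.004·-605.524280) / -3254.790240 = -11.436491
y = (-65.600·-605.524280 − 558.035095·43.160) / -3254.790240 = -4.804487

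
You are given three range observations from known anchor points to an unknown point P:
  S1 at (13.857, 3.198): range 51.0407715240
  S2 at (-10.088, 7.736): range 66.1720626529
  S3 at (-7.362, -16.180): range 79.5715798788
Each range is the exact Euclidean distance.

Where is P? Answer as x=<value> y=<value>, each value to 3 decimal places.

x=46.003 y=42.844

eq1: (x − 13.857)² + (y − 3.198)² = 51.0407715240²
eq2: (x + 10.088)² + (y − 7.736)² = 66.1720626529²
eq3: (x + 7.362)² + (y + 16.180)² = 79.5715798788²
eq2−eq1, eq2−eq3 (x²,y² cancel):
  47.890·x − 9.076·y = 1814.211731
  5.452·x − 47.832·y = -1798.516445
det = 47.890·-47.832 − -9.076·5.452 = -2241.192128
x = (1814.211731·-47.832 − -9.076·-1798.516445) / -2241.192128 = 46.002620
y = (47.890·-1798.516445 − 1814.211731·5.452) / -2241.192128 = 42.844178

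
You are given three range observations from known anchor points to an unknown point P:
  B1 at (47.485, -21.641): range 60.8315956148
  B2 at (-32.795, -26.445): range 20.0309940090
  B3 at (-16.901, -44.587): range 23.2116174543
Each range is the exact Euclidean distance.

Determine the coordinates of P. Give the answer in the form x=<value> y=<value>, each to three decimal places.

x=-13.347 y=-21.649

eq1: (x − 47.485)² + (y + 21.641)² = 60.8315956148²
eq2: (x + 32.795)² + (y + 26.445)² = 20.0309940090²
eq3: (x + 16.901)² + (y + 44.587)² = 23.2116174543²
eq3−eq1, eq3−eq2 (x²,y² cancel):
  128.772·x + 45.892·y = -2712.190104
  -31.788·x + 36.284·y = -361.255856
det = 128.772·36.284 − 45.892·-31.788 = 6131.178144
x = (-2712.190104·36.284 − 45.892·-361.255856) / 6131.178144 = -13.346595
y = (128.772·-361.255856 − -2712.190104·-31.788) / 6131.178144 = -21.649141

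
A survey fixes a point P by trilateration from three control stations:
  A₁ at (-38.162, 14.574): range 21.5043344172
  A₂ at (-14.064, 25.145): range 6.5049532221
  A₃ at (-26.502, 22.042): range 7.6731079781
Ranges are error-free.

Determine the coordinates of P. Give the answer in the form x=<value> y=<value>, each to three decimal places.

eq1: (x + 38.162)² + (y − 14.574)² = 21.5043344172²
eq2: (x + 14.064)² + (y − 25.145)² = 6.5049532221²
eq3: (x + 26.502)² + (y − 22.042)² = 7.6731079781²
eq1−eq2, eq1−eq3 (x²,y² cancel):
  48.196·x + 21.142·y = -418.550617
  23.320·x + 14.936·y = -76.974139
det = 48.196·14.936 − 21.142·23.320 = 226.824016
x = (-418.550617·14.936 − 21.142·-76.974139) / 226.824016 = -20.386222
y = (48.196·-76.974139 − -418.550617·23.320) / 226.824016 = 26.675988

x=-20.386 y=26.676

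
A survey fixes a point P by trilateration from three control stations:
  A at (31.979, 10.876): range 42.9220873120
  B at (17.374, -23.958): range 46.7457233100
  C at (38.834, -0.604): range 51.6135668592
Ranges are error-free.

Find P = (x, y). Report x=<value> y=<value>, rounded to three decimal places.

eq1: (x − 31.979)² + (y − 10.876)² = 42.9220873120²
eq2: (x − 17.374)² + (y + 23.958)² = 46.7457233100²
eq3: (x − 38.834)² + (y + 0.604)² = 51.6135668592²
eq2−eq1, eq2−eq3 (x²,y² cancel):
  29.210·x + 69.668·y = 607.959246
  42.920·x + 46.708·y = 153.805096
det = 29.210·46.708 − 69.668·42.920 = -1625.809880
x = (607.959246·46.708 − 69.668·153.805096) / -1625.809880 = -10.875360
y = (29.210·153.805096 − 607.959246·42.920) / -1625.809880 = 13.286279

x=-10.875 y=13.286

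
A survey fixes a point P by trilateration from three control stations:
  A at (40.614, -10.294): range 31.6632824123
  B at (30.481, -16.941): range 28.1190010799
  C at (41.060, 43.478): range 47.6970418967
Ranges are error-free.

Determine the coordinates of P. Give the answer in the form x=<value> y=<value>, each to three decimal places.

x=12.885 y=4.992

eq1: (x − 40.614)² + (y + 10.294)² = 31.6632824123²
eq2: (x − 30.481)² + (y + 16.941)² = 28.1190010799²
eq3: (x − 41.060)² + (y − 43.478)² = 47.6970418967²
eq3−eq1, eq3−eq2 (x²,y² cancel):
  -0.892·x − 107.544·y = -548.352299
  -21.158·x − 120.838·y = -875.841658
det = -0.892·-120.838 − -107.544·-21.158 = -2167.628456
x = (-548.352299·-120.838 − -107.544·-875.841658) / -2167.628456 = 12.884920
y = (-0.892·-875.841658 − -548.352299·-21.158) / -2167.628456 = 4.991994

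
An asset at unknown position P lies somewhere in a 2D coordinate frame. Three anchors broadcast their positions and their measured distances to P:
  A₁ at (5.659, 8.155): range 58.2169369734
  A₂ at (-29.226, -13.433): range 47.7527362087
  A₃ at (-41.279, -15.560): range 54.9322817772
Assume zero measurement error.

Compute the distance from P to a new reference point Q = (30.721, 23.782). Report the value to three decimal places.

eq1: (x − 5.659)² + (y − 8.155)² = 58.2169369734²
eq2: (x + 29.226)² + (y + 13.433)² = 47.7527362087²
eq3: (x + 41.279)² + (y + 15.560)² = 54.9322817772²
eq2−eq1, eq2−eq3 (x²,y² cancel):
  69.770·x + 43.176·y = -2044.964194
  -24.106·x − 4.254·y = 174.233110
det = 69.770·-4.254 − 43.176·-24.106 = 743.999076
x = (-2044.964194·-4.254 − 43.176·174.233110) / 743.999076 = 1.581439
y = (69.770·174.233110 − -2044.964194·-24.106) / 743.999076 = -49.918964
|P − Q| = √((1.581439 − 30.721)² + (-49.918964 − 23.782)²) = 79.252420

79.252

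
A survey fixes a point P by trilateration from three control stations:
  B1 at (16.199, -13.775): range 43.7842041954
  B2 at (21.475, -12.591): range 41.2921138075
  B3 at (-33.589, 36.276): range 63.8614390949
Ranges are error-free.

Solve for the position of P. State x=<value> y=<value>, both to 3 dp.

x=29.717 y=27.870

eq1: (x − 16.199)² + (y + 13.775)² = 43.7842041954²
eq2: (x − 21.475)² + (y + 12.591)² = 41.2921138075²
eq3: (x + 33.589)² + (y − 36.276)² = 63.8614390949²
eq2−eq3, eq2−eq1 (x²,y² cancel):
  -110.128·x + 97.734·y = -548.784550
  -10.552·x − 2.368·y = -379.568554
det = -110.128·-2.368 − 97.734·-10.552 = 1292.072272
x = (-548.784550·-2.368 − 97.734·-379.568554) / 1292.072272 = 29.716817
y = (-110.128·-379.568554 − -548.784550·-10.552) / 1292.072272 = 27.870230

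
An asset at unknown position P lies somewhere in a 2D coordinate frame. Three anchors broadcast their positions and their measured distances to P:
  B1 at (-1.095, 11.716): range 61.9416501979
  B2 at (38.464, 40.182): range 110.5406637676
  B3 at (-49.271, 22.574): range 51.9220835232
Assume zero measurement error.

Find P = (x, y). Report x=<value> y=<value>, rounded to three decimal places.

eq1: (x + 1.095)² + (y − 11.716)² = 61.9416501979²
eq2: (x − 38.464)² + (y − 40.182)² = 110.5406637676²
eq3: (x + 49.271)² + (y − 22.574)² = 51.9220835232²
eq1−eq2, eq1−eq3 (x²,y² cancel):
  79.118·x + 56.932·y = -5426.861578
  -96.352·x + 21.716·y = 3939.618508
det = 79.118·21.716 − 56.932·-96.352 = 7203.638552
x = (-5426.861578·21.716 − 56.932·3939.618508) / 7203.638552 = -47.495454
y = (79.118·3939.618508 − -5426.861578·-96.352) / 7203.638552 = -29.317716

x=-47.495 y=-29.318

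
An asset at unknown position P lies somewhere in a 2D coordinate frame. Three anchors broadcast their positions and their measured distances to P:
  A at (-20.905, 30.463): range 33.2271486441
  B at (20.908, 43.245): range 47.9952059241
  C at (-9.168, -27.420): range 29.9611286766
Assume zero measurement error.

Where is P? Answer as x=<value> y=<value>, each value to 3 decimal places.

eq1: (x + 20.905)² + (y − 30.463)² = 33.2271486441²
eq2: (x − 20.908)² + (y − 43.245)² = 47.9952059241²
eq3: (x + 9.168)² + (y + 27.420)² = 29.9611286766²
eq3−eq2, eq3−eq1 (x²,y² cancel):
  60.152·x + 141.330·y = 65.495305
  -23.474·x + 115.766·y = 322.730595
det = 60.152·115.766 − 141.330·-23.474 = 10281.136852
x = (65.495305·115.766 − 141.330·322.730595) / 10281.136852 = -3.698948
y = (60.152·322.730595 − 65.495305·-23.474) / 10281.136852 = 2.037744

x=-3.699 y=2.038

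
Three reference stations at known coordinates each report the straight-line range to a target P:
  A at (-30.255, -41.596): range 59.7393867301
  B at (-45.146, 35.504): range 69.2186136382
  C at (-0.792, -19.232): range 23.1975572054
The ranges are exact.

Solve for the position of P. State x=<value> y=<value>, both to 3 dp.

eq1: (x + 30.255)² + (y + 41.596)² = 59.7393867301²
eq2: (x + 45.146)² + (y − 35.504)² = 69.2186136382²
eq3: (x + 0.792)² + (y + 19.232)² = 23.1975572054²
eq3−eq2, eq3−eq1 (x²,y² cancel):
  -88.708·x + 109.472·y = -1324.891570
  -58.926·x − 44.728·y = -755.572514
det = -88.708·-44.728 − 109.472·-58.926 = 10418.478496
x = (-1324.891570·-44.728 − 109.472·-755.572514) / 10418.478496 = 13.627113
y = (-88.708·-755.572514 − -1324.891570·-58.926) / 10418.478496 = -1.060158

x=13.627 y=-1.060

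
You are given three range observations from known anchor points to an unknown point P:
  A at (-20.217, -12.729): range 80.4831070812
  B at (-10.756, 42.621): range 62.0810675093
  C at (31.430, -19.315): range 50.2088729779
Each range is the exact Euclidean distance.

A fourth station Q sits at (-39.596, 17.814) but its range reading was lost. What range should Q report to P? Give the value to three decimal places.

eq1: (x + 20.217)² + (y + 12.729)² = 80.4831070812²
eq2: (x + 10.756)² + (y − 42.621)² = 62.0810675093²
eq3: (x − 31.430)² + (y + 19.315)² = 50.2088729779²
eq3−eq1, eq3−eq2 (x²,y² cancel):
  -103.294·x + 13.172·y = -4746.759195
  -84.372·x + 123.872·y = -761.800965
det = -103.294·123.872 − 13.172·-84.372 = -11683.886384
x = (-4746.759195·123.872 − 13.172·-761.800965) / -11683.886384 = 49.466085
y = (-103.294·-761.800965 − -4746.759195·-84.372) / -11683.886384 = 27.542556
|P − Q| = √((49.466085 − -39.596)² + (27.542556 − 17.814)²) = 89.591851

89.592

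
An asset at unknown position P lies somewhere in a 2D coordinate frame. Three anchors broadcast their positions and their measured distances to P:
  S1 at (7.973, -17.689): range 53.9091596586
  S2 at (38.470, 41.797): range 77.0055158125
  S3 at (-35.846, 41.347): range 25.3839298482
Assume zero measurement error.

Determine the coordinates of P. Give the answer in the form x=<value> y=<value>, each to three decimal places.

eq1: (x − 7.973)² + (y + 17.689)² = 53.9091596586²
eq2: (x − 38.470)² + (y − 41.797)² = 77.0055158125²
eq3: (x + 35.846)² + (y − 41.347)² = 25.3839298482²
eq3−eq2, eq3−eq1 (x²,y² cancel):
  148.632·x + 0.900·y = -5053.085587
  87.638·x − 118.072·y = -4879.894276
det = 148.632·-118.072 − 0.900·87.638 = -17628.151704
x = (-5053.085587·-118.072 − 0.900·-4879.894276) / -17628.151704 = -34.094319
y = (148.632·-4879.894276 − -5053.085587·87.638) / -17628.151704 = 16.023582

x=-34.094 y=16.024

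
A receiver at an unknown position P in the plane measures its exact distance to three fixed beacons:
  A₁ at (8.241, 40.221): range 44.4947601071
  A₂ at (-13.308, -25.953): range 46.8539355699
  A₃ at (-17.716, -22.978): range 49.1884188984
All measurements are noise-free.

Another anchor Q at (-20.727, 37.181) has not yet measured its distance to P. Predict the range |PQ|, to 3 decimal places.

eq1: (x − 8.241)² + (y − 40.221)² = 44.4947601071²
eq2: (x + 13.308)² + (y + 25.953)² = 46.8539355699²
eq3: (x + 17.716)² + (y + 22.978)² = 49.1884188984²
eq3−eq1, eq3−eq2 (x²,y² cancel):
  51.914·x + 126.398·y = 1283.514659
  8.816·x − 5.950·y = 233.025208
det = 51.914·-5.950 − 126.398·8.816 = -1423.213068
x = (1283.514659·-5.950 − 126.398·233.025208) / -1423.213068 = 26.061335
y = (51.914·233.025208 − 1283.514659·8.816) / -1423.213068 = -0.549324
|P − Q| = √((26.061335 − -20.727)² + (-0.549324 − 37.181)²) = 60.105954

60.106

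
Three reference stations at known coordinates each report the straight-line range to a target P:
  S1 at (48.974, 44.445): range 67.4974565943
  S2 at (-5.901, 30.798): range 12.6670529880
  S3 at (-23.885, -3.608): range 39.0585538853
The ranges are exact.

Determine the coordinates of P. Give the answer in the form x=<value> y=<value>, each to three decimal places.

eq1: (x − 48.974)² + (y − 44.445)² = 67.4974565943²
eq2: (x + 5.901)² + (y − 30.798)² = 12.6670529880²
eq3: (x + 23.885)² + (y + 3.608)² = 39.0585538853²
eq3−eq1, eq3−eq2 (x²,y² cancel):
  145.718·x + 96.106·y = 759.963797
  35.968·x + 68.812·y = 1764.944116
det = 145.718·68.812 − 96.106·35.968 = 6570.406408
x = (759.963797·68.812 − 96.106·1764.944116) / 6570.406408 = -17.856900
y = (145.718·1764.944116 − 759.963797·35.968) / 6570.406408 = 34.982577

x=-17.857 y=34.983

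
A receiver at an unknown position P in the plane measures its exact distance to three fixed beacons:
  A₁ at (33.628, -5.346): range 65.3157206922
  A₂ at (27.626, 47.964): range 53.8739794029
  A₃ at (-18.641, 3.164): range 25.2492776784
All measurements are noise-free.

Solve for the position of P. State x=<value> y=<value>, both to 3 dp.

eq1: (x − 33.628)² + (y + 5.346)² = 65.3157206922²
eq2: (x − 27.626)² + (y − 47.964)² = 53.8739794029²
eq3: (x + 18.641)² + (y − 3.164)² = 25.2492776784²
eq1−eq3, eq1−eq2 (x²,y² cancel):
  -104.538·x + 17.020·y = 2826.693023
  -12.004·x + 106.620·y = 3268.056785
det = -104.538·106.620 − 17.020·-12.004 = -10941.533480
x = (2826.693023·106.620 − 17.020·3268.056785) / -10941.533480 = -22.461174
y = (-104.538·3268.056785 − 2826.693023·-12.004) / -10941.533480 = 28.122612

x=-22.461 y=28.123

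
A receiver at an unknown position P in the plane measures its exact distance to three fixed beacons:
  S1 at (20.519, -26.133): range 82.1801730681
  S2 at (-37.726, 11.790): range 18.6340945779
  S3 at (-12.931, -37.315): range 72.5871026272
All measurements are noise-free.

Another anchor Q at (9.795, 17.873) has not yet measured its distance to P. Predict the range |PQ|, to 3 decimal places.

eq1: (x − 20.519)² + (y + 26.133)² = 82.1801730681²
eq2: (x + 37.726)² + (y − 11.790)² = 18.6340945779²
eq3: (x + 12.931)² + (y + 37.315)² = 72.5871026272²
eq2−eq3, eq2−eq1 (x²,y² cancel):
  49.590·x − 98.210·y = -4924.293177
  116.490·x − 75.846·y = -6864.643491
det = 49.590·-75.846 − -98.210·116.490 = 7679.279760
x = (-4924.293177·-75.846 − -98.210·-6864.643491) / 7679.279760 = -39.155846
y = (49.590·-6864.643491 − -4924.293177·116.490) / 7679.279760 = 30.369156
|P − Q| = √((-39.155846 − 9.795)² + (30.369156 − 17.873)²) = 50.520681

50.521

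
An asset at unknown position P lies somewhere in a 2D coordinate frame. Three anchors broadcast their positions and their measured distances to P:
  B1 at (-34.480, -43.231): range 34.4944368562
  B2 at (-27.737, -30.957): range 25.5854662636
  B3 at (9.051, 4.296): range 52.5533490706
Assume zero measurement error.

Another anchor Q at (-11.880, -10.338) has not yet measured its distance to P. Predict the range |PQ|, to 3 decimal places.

eq1: (x + 34.480)² + (y + 43.231)² = 34.4944368562²
eq2: (x + 27.737)² + (y + 30.957)² = 25.5854662636²
eq3: (x − 9.051)² + (y − 4.296)² = 52.5533490706²
eq3−eq2, eq3−eq1 (x²,y² cancel):
  -73.576·x − 70.506·y = 3734.539216
  -87.062·x − 95.054·y = 4529.401869
det = -73.576·-95.054 − -70.506·-87.062 = 855.299732
x = (3734.539216·-95.054 − -70.506·4529.401869) / 855.299732 = -41.661281
y = (-73.576·4529.401869 − 3734.539216·-87.062) / 855.299732 = -9.492367
|P − Q| = √((-41.661281 − -11.880)² + (-9.492367 − -10.338)²) = 29.793284

29.793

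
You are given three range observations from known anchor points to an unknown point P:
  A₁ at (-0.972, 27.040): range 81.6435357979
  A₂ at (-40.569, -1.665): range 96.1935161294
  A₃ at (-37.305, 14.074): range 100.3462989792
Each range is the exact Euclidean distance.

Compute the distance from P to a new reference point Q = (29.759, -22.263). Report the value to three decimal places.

eq1: (x + 0.972)² + (y − 27.040)² = 81.6435357979²
eq2: (x + 40.569)² + (y + 1.665)² = 96.1935161294²
eq3: (x + 37.305)² + (y − 14.074)² = 100.3462989792²
eq2−eq1, eq2−eq3 (x²,y² cancel):
  79.194·x + 57.410·y = 1671.016006
  6.528·x + 31.478·y = -875.062658
det = 79.194·31.478 − 57.410·6.528 = 2118.096252
x = (1671.016006·31.478 − 57.410·-875.062658) / 2118.096252 = 48.551896
y = (79.194·-875.062658 − 1671.016006·6.528) / 2118.096252 = -37.868017
|P − Q| = √((48.551896 − 29.759)² + (-37.868017 − -22.263)²) = 24.427229

24.427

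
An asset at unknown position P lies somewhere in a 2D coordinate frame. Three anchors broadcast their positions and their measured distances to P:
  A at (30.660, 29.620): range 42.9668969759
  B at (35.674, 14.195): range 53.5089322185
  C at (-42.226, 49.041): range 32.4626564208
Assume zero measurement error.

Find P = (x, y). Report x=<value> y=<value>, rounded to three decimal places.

eq1: (x − 30.660)² + (y − 29.620)² = 42.9668969759²
eq2: (x − 35.674)² + (y − 14.195)² = 53.5089322185²
eq3: (x + 42.226)² + (y − 49.041)² = 32.4626564208²
eq1−eq3, eq1−eq2 (x²,y² cancel):
  -145.772·x + 38.842·y = 3163.004931
  10.028·x − 30.850·y = -1360.299290
det = -145.772·-30.850 − 38.842·10.028 = 4107.558624
x = (3163.004931·-30.850 − 38.842·-1360.299290) / 4107.558624 = -10.892591
y = (-145.772·-1360.299290 − 3163.004931·10.028) / 4107.558624 = 40.553270

x=-10.893 y=40.553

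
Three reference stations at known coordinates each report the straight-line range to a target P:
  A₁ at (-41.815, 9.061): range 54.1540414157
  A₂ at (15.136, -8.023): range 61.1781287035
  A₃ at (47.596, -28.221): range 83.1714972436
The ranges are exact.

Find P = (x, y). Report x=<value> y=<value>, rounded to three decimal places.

x=-33.963 y=-44.521

eq1: (x + 41.815)² + (y − 9.061)² = 54.1540414157²
eq2: (x − 15.136)² + (y + 8.023)² = 61.1781287035²
eq3: (x − 47.596)² + (y + 28.221)² = 83.1714972436²
eq2−eq3, eq2−eq1 (x²,y² cancel):
  64.920·x − 40.396·y = -406.397490
  -113.902·x + 34.168·y = 2347.232151
det = 64.920·34.168 − -40.396·-113.902 = -2382.998632
x = (-406.397490·34.168 − -40.396·2347.232151) / -2382.998632 = -33.962672
y = (64.920·2347.232151 − -406.397490·-113.902) / -2382.998632 = -44.520724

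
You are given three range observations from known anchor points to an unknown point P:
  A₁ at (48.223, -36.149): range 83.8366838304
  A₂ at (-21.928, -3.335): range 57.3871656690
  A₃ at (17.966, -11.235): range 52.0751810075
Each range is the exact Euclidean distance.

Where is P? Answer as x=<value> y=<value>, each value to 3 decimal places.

eq1: (x − 48.223)² + (y + 36.149)² = 83.8366838304²
eq2: (x + 21.928)² + (y + 3.335)² = 57.3871656690²
eq3: (x − 17.966)² + (y + 11.235)² = 52.0751810075²
eq3−eq1, eq3−eq2 (x²,y² cancel):
  60.514·x − 49.828·y = -1133.559530
  -79.788·x + 15.800·y = -538.505279
det = 60.514·15.800 − -49.828·-79.788 = -3019.555264
x = (-1133.559530·15.800 − -49.828·-538.505279) / -3019.555264 = 14.817706
y = (60.514·-538.505279 − -1133.559530·-79.788) / -3019.555264 = 40.744926

x=14.818 y=40.745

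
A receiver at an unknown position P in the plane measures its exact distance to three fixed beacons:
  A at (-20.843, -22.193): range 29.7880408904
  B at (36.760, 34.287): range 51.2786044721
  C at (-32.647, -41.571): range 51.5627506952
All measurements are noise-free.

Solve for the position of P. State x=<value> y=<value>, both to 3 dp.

eq1: (x + 20.843)² + (y + 22.193)² = 29.7880408904²
eq2: (x − 36.760)² + (y − 34.287)² = 51.2786044721²
eq3: (x + 32.647)² + (y + 41.571)² = 51.5627506952²
eq2−eq1, eq2−eq3 (x²,y² cancel):
  -115.206·x − 112.960·y = 142.231826
  -138.814·x − 151.716·y = 237.856698
det = -115.206·-151.716 − -112.960·-138.814 = 1798.164056
x = (142.231826·-151.716 − -112.960·237.856698) / 1798.164056 = 2.941583
y = (-115.206·237.856698 − 142.231826·-138.814) / 1798.164056 = -4.259205

x=2.942 y=-4.259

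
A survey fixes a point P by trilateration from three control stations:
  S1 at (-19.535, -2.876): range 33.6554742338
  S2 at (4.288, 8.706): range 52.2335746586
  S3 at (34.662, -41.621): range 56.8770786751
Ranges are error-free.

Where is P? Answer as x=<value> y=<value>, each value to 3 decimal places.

x=-21.979 y=-36.443

eq1: (x + 19.535)² + (y + 2.876)² = 33.6554742338²
eq2: (x − 4.288)² + (y − 8.706)² = 52.2335746586²
eq3: (x − 34.662)² + (y + 41.621)² = 56.8770786751²
eq2−eq1, eq2−eq3 (x²,y² cancel):
  -47.646·x − 23.164·y = 1891.361597
  60.748·x − 100.654·y = 2332.924748
det = -47.646·-100.654 − -23.164·60.748 = 6202.927156
x = (1891.361597·-100.654 − -23.164·2332.924748) / 6202.927156 = -21.978856
y = (-47.646·2332.924748 − 1891.361597·60.748) / 6202.927156 = -36.442628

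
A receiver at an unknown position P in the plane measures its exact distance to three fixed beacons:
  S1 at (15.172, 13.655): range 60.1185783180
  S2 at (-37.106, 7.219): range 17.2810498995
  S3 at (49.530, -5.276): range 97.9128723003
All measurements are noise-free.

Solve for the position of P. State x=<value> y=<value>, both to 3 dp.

x=-44.221 y=22.967

eq1: (x − 15.172)² + (y − 13.655)² = 60.1185783180²
eq2: (x + 37.106)² + (y − 7.219)² = 17.2810498995²
eq3: (x − 49.530)² + (y + 5.276)² = 97.9128723003²
eq1−eq3, eq1−eq2 (x²,y² cancel):
  68.716·x − 37.862·y = -3908.278636
  -104.556·x − 12.872·y = 4327.929361
det = 68.716·-12.872 − -37.862·-104.556 = -4843.211624
x = (-3908.278636·-12.872 − -37.862·4327.929361) / -4843.211624 = -44.220951
y = (68.716·4327.929361 − -3908.278636·-104.556) / -4843.211624 = 22.967402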